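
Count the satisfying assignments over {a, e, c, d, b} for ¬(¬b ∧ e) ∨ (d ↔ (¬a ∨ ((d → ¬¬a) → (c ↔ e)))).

28

Initial set: {(¬(¬b ∧ e) ∨ (d ↔ (¬a ∨ ((d → ¬¬a) → (c ↔ e)))))}.
(¬(¬b ∧ e) ∨ (d ↔ (¬a ∨ ((d → ¬¬a) → (c ↔ e))))): β-rule — branch into ¬(¬b ∧ e)  //  (d ↔ (¬a ∨ ((d → ¬¬a) → (c ↔ e)))).
  branch 1 (add ¬(¬b ∧ e)):
    ¬(¬b ∧ e): β-rule — branch into ¬¬b  //  ¬e.
      branch 1.1 (add ¬¬b):
        ○ open, literals {b=1}.
      branch 1.2 (add ¬e):
        ○ open, literals {e=0}.
  branch 2 (add (d ↔ (¬a ∨ ((d → ¬¬a) → (c ↔ e))))):
    (d ↔ (¬a ∨ ((d → ¬¬a) → (c ↔ e)))): β-rule — branch into d, (¬a ∨ ((d → ¬¬a) → (c ↔ e)))  //  ¬d, ¬(¬a ∨ ((d → ¬¬a) → (c ↔ e))).
      branch 2.1 (add d, (¬a ∨ ((d → ¬¬a) → (c ↔ e)))):
        (¬a ∨ ((d → ¬¬a) → (c ↔ e))): β-rule — branch into ¬a  //  ((d → ¬¬a) → (c ↔ e)).
          branch 2.1.1 (add ¬a):
            ○ open, literals {a=0, d=1}.
          branch 2.1.2 (add ((d → ¬¬a) → (c ↔ e))):
            ((d → ¬¬a) → (c ↔ e)): β-rule — branch into ¬(d → ¬¬a)  //  (c ↔ e).
              branch 2.1.2.1 (add ¬(d → ¬¬a)):
                ¬(d → ¬¬a): α-rule — add d, ¬¬¬a.
                ¬¬¬a: drop double negation, giving ¬a.
                ○ open, literals {a=0, d=1}.
              branch 2.1.2.2 (add (c ↔ e)):
                (c ↔ e): β-rule — branch into c, e  //  ¬c, ¬e.
                  branch 2.1.2.2.1 (add c, e):
                    ○ open, literals {c=1, d=1, e=1}.
                  branch 2.1.2.2.2 (add ¬c, ¬e):
                    ○ open, literals {c=0, d=1, e=0}.
      branch 2.2 (add ¬d, ¬(¬a ∨ ((d → ¬¬a) → (c ↔ e)))):
        ¬(¬a ∨ ((d → ¬¬a) → (c ↔ e))): α-rule — add ¬¬a, ¬((d → ¬¬a) → (c ↔ e)).
        ¬((d → ¬¬a) → (c ↔ e)): α-rule — add (d → ¬¬a), ¬(c ↔ e).
        (d → ¬¬a): β-rule — branch into ¬d  //  ¬¬a.
          branch 2.2.1 (add ¬d):
            ¬(c ↔ e): β-rule — branch into c, ¬e  //  ¬c, e.
              branch 2.2.1.1 (add c, ¬e):
                ○ open, literals {a=1, c=1, d=0, e=0}.
              branch 2.2.1.2 (add ¬c, e):
                ○ open, literals {a=1, c=0, d=0, e=1}.
          branch 2.2.2 (add ¬¬a):
            ¬¬a: drop double negation, giving a.
            ¬(c ↔ e): β-rule — branch into c, ¬e  //  ¬c, e.
              branch 2.2.2.1 (add c, ¬e):
                ○ open, literals {a=1, c=1, d=0, e=0}.
              branch 2.2.2.2 (add ¬c, e):
                ○ open, literals {a=1, c=0, d=0, e=1}.
0 branches closed, 10 open.
Each open branch fixes some atoms; the unmentioned ones are free. Counting distinct full assignments: branch {b=1} (a, e, c, d) contributes 16 new; branch {e=0} (a, c, d, b) contributes 8 new; branch {a=0, d=1} (e, c, b) contributes 2 new; branch {a=0, d=1} (e, c, b) contributes 0 new; branch {c=1, d=1, e=1} (a, b) contributes 1 new; branch {c=0, d=1, e=0} (a, b) contributes 0 new; branch {a=1, c=1, d=0, e=0} (b) contributes 0 new; branch {a=1, c=0, d=0, e=1} (b) contributes 1 new; branch {a=1, c=1, d=0, e=0} (b) contributes 0 new; branch {a=1, c=0, d=0, e=1} (b) contributes 0 new. Total: 28.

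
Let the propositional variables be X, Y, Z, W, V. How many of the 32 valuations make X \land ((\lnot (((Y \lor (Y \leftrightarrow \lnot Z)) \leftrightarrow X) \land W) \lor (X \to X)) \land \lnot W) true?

Initial set: {(X \land ((\lnot (((Y \lor (Y \leftrightarrow \lnot Z)) \leftrightarrow X) \land W) \lor (X \to X)) \land \lnot W))}.
(X \land ((\lnot (((Y \lor (Y \leftrightarrow \lnot Z)) \leftrightarrow X) \land W) \lor (X \to X)) \land \lnot W)): α-rule — add X, ((\lnot (((Y \lor (Y \leftrightarrow \lnot Z)) \leftrightarrow X) \land W) \lor (X \to X)) \land \lnot W).
((\lnot (((Y \lor (Y \leftrightarrow \lnot Z)) \leftrightarrow X) \land W) \lor (X \to X)) \land \lnot W): α-rule — add (\lnot (((Y \lor (Y \leftrightarrow \lnot Z)) \leftrightarrow X) \land W) \lor (X \to X)), \lnot W.
(\lnot (((Y \lor (Y \leftrightarrow \lnot Z)) \leftrightarrow X) \land W) \lor (X \to X)): β-rule — branch into \lnot (((Y \lor (Y \leftrightarrow \lnot Z)) \leftrightarrow X) \land W)  //  (X \to X).
  branch 1 (add \lnot (((Y \lor (Y \leftrightarrow \lnot Z)) \leftrightarrow X) \land W)):
    \lnot (((Y \lor (Y \leftrightarrow \lnot Z)) \leftrightarrow X) \land W): β-rule — branch into \lnot ((Y \lor (Y \leftrightarrow \lnot Z)) \leftrightarrow X)  //  \lnot W.
      branch 1.1 (add \lnot ((Y \lor (Y \leftrightarrow \lnot Z)) \leftrightarrow X)):
        \lnot ((Y \lor (Y \leftrightarrow \lnot Z)) \leftrightarrow X): β-rule — branch into (Y \lor (Y \leftrightarrow \lnot Z)), \lnot X  //  \lnot (Y \lor (Y \leftrightarrow \lnot Z)), X.
          branch 1.1.1 (add (Y \lor (Y \leftrightarrow \lnot Z)), \lnot X):
            × closes — contains both X and \lnot X.
          branch 1.1.2 (add \lnot (Y \lor (Y \leftrightarrow \lnot Z)), X):
            \lnot (Y \lor (Y \leftrightarrow \lnot Z)): α-rule — add \lnot Y, \lnot (Y \leftrightarrow \lnot Z).
            \lnot (Y \leftrightarrow \lnot Z): β-rule — branch into Y, \lnot \lnot Z  //  \lnot Y, \lnot Z.
              branch 1.1.2.1 (add Y, \lnot \lnot Z):
                × closes — contains both Y and \lnot Y.
              branch 1.1.2.2 (add \lnot Y, \lnot Z):
                ○ open, literals {W=F, X=T, Y=F, Z=F}.
      branch 1.2 (add \lnot W):
        ○ open, literals {W=F, X=T}.
  branch 2 (add (X \to X)):
    (X \to X): β-rule — branch into \lnot X  //  X.
      branch 2.1 (add \lnot X):
        × closes — contains both X and \lnot X.
      branch 2.2 (add X):
        ○ open, literals {W=F, X=T}.
3 branches closed, 3 open.
Each open branch fixes some atoms; the unmentioned ones are free. Counting distinct full assignments: branch {W=F, X=T, Y=F, Z=F} (V) contributes 2 new; branch {W=F, X=T} (Y, Z, V) contributes 6 new; branch {W=F, X=T} (Y, Z, V) contributes 0 new. Total: 8.

8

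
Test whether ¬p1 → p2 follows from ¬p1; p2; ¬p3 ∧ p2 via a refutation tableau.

Initial set: {¬p1; p2; (¬p3 ∧ p2); ¬(¬p1 → p2)}.
(¬p3 ∧ p2): α-rule — add ¬p3, p2.
¬(¬p1 → p2): α-rule — add ¬p1, ¬p2.
× closes — contains both p2 and ¬p2.
All 1 branch closes.
Every branch closed, so the premises entail the conclusion.

Yes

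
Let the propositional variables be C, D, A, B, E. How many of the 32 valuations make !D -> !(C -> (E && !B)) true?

Initial set: {(!D -> !(C -> (E && !B)))}.
(!D -> !(C -> (E && !B))): β-rule — branch into !!D  //  !(C -> (E && !B)).
  branch 1 (add !!D):
    ○ open, literals {D=1}.
  branch 2 (add !(C -> (E && !B))):
    !(C -> (E && !B)): α-rule — add C, !(E && !B).
    !(E && !B): β-rule — branch into !E  //  !!B.
      branch 2.1 (add !E):
        ○ open, literals {C=1, E=0}.
      branch 2.2 (add !!B):
        ○ open, literals {B=1, C=1}.
0 branches closed, 3 open.
Each open branch fixes some atoms; the unmentioned ones are free. Counting distinct full assignments: branch {D=1} (C, A, B, E) contributes 16 new; branch {C=1, E=0} (D, A, B) contributes 4 new; branch {B=1, C=1} (D, A, E) contributes 2 new. Total: 22.

22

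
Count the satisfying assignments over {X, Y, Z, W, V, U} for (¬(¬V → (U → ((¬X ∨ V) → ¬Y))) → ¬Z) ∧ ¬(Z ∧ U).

Initial set: {((¬(¬V → (U → ((¬X ∨ V) → ¬Y))) → ¬Z) ∧ ¬(Z ∧ U))}.
((¬(¬V → (U → ((¬X ∨ V) → ¬Y))) → ¬Z) ∧ ¬(Z ∧ U)): α-rule — add (¬(¬V → (U → ((¬X ∨ V) → ¬Y))) → ¬Z), ¬(Z ∧ U).
(¬(¬V → (U → ((¬X ∨ V) → ¬Y))) → ¬Z): β-rule — branch into ¬¬(¬V → (U → ((¬X ∨ V) → ¬Y)))  //  ¬Z.
  branch 1 (add ¬¬(¬V → (U → ((¬X ∨ V) → ¬Y)))):
    ¬(Z ∧ U): β-rule — branch into ¬Z  //  ¬U.
      branch 1.1 (add ¬Z):
        ¬¬(¬V → (U → ((¬X ∨ V) → ¬Y))): β-rule — branch into ¬¬V  //  (U → ((¬X ∨ V) → ¬Y)).
          branch 1.1.1 (add ¬¬V):
            ○ open, literals {V=true, Z=false}.
          branch 1.1.2 (add (U → ((¬X ∨ V) → ¬Y))):
            (U → ((¬X ∨ V) → ¬Y)): β-rule — branch into ¬U  //  ((¬X ∨ V) → ¬Y).
              branch 1.1.2.1 (add ¬U):
                ○ open, literals {U=false, Z=false}.
              branch 1.1.2.2 (add ((¬X ∨ V) → ¬Y)):
                ((¬X ∨ V) → ¬Y): β-rule — branch into ¬(¬X ∨ V)  //  ¬Y.
                  branch 1.1.2.2.1 (add ¬(¬X ∨ V)):
                    ¬(¬X ∨ V): α-rule — add ¬¬X, ¬V.
                    ○ open, literals {V=false, X=true, Z=false}.
                  branch 1.1.2.2.2 (add ¬Y):
                    ○ open, literals {Y=false, Z=false}.
      branch 1.2 (add ¬U):
        ¬¬(¬V → (U → ((¬X ∨ V) → ¬Y))): β-rule — branch into ¬¬V  //  (U → ((¬X ∨ V) → ¬Y)).
          branch 1.2.1 (add ¬¬V):
            ○ open, literals {U=false, V=true}.
          branch 1.2.2 (add (U → ((¬X ∨ V) → ¬Y))):
            (U → ((¬X ∨ V) → ¬Y)): β-rule — branch into ¬U  //  ((¬X ∨ V) → ¬Y).
              branch 1.2.2.1 (add ¬U):
                ○ open, literals {U=false}.
              branch 1.2.2.2 (add ((¬X ∨ V) → ¬Y)):
                ((¬X ∨ V) → ¬Y): β-rule — branch into ¬(¬X ∨ V)  //  ¬Y.
                  branch 1.2.2.2.1 (add ¬(¬X ∨ V)):
                    ¬(¬X ∨ V): α-rule — add ¬¬X, ¬V.
                    ○ open, literals {U=false, V=false, X=true}.
                  branch 1.2.2.2.2 (add ¬Y):
                    ○ open, literals {U=false, Y=false}.
  branch 2 (add ¬Z):
    ¬(Z ∧ U): β-rule — branch into ¬Z  //  ¬U.
      branch 2.1 (add ¬Z):
        ○ open, literals {Z=false}.
      branch 2.2 (add ¬U):
        ○ open, literals {U=false, Z=false}.
0 branches closed, 10 open.
Each open branch fixes some atoms; the unmentioned ones are free. Counting distinct full assignments: branch {V=true, Z=false} (X, Y, W, U) contributes 16 new; branch {U=false, Z=false} (X, Y, W, V) contributes 8 new; branch {V=false, X=true, Z=false} (Y, W, U) contributes 4 new; branch {Y=false, Z=false} (X, W, V, U) contributes 2 new; branch {U=false, V=true} (X, Y, Z, W) contributes 8 new; branch {U=false} (X, Y, Z, W, V) contributes 8 new; branch {U=false, V=false, X=true} (Y, Z, W) contributes 0 new; branch {U=false, Y=false} (X, Z, W, V) contributes 0 new; branch {Z=false} (X, Y, W, V, U) contributes 2 new; branch {U=false, Z=false} (X, Y, W, V) contributes 0 new. Total: 48.

48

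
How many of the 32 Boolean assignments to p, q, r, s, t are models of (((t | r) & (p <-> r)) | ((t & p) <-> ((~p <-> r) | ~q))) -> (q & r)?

18

Initial set: {((((t | r) & (p <-> r)) | ((t & p) <-> ((~p <-> r) | ~q))) -> (q & r))}.
((((t | r) & (p <-> r)) | ((t & p) <-> ((~p <-> r) | ~q))) -> (q & r)): β-rule — branch into ~(((t | r) & (p <-> r)) | ((t & p) <-> ((~p <-> r) | ~q)))  //  (q & r).
  branch 1 (add ~(((t | r) & (p <-> r)) | ((t & p) <-> ((~p <-> r) | ~q)))):
    ~(((t | r) & (p <-> r)) | ((t & p) <-> ((~p <-> r) | ~q))): α-rule — add ~((t | r) & (p <-> r)), ~((t & p) <-> ((~p <-> r) | ~q)).
    ~((t | r) & (p <-> r)): β-rule — branch into ~(t | r)  //  ~(p <-> r).
      branch 1.1 (add ~(t | r)):
        ~(t | r): α-rule — add ~t, ~r.
        ~((t & p) <-> ((~p <-> r) | ~q)): β-rule — branch into (t & p), ~((~p <-> r) | ~q)  //  ~(t & p), ((~p <-> r) | ~q).
          branch 1.1.1 (add (t & p), ~((~p <-> r) | ~q)):
            (t & p): α-rule — add t, p.
            × closes — contains both t and ~t.
          branch 1.1.2 (add ~(t & p), ((~p <-> r) | ~q)):
            ~(t & p): β-rule — branch into ~t  //  ~p.
              branch 1.1.2.1 (add ~t):
                ((~p <-> r) | ~q): β-rule — branch into (~p <-> r)  //  ~q.
                  branch 1.1.2.1.1 (add (~p <-> r)):
                    (~p <-> r): β-rule — branch into ~p, r  //  ~~p, ~r.
                      branch 1.1.2.1.1.1 (add ~p, r):
                        × closes — contains both r and ~r.
                      branch 1.1.2.1.1.2 (add ~~p, ~r):
                        ○ open, literals {p=true, r=false, t=false}.
                  branch 1.1.2.1.2 (add ~q):
                    ○ open, literals {q=false, r=false, t=false}.
              branch 1.1.2.2 (add ~p):
                ((~p <-> r) | ~q): β-rule — branch into (~p <-> r)  //  ~q.
                  branch 1.1.2.2.1 (add (~p <-> r)):
                    (~p <-> r): β-rule — branch into ~p, r  //  ~~p, ~r.
                      branch 1.1.2.2.1.1 (add ~p, r):
                        × closes — contains both r and ~r.
                      branch 1.1.2.2.1.2 (add ~~p, ~r):
                        × closes — contains both p and ~p.
                  branch 1.1.2.2.2 (add ~q):
                    ○ open, literals {p=false, q=false, r=false, t=false}.
      branch 1.2 (add ~(p <-> r)):
        ~((t & p) <-> ((~p <-> r) | ~q)): β-rule — branch into (t & p), ~((~p <-> r) | ~q)  //  ~(t & p), ((~p <-> r) | ~q).
          branch 1.2.1 (add (t & p), ~((~p <-> r) | ~q)):
            (t & p): α-rule — add t, p.
            ~((~p <-> r) | ~q): α-rule — add ~(~p <-> r), ~~q.
            ~(p <-> r): β-rule — branch into p, ~r  //  ~p, r.
              branch 1.2.1.1 (add p, ~r):
                ~(~p <-> r): β-rule — branch into ~p, ~r  //  ~~p, r.
                  branch 1.2.1.1.1 (add ~p, ~r):
                    × closes — contains both p and ~p.
                  branch 1.2.1.1.2 (add ~~p, r):
                    × closes — contains both r and ~r.
              branch 1.2.1.2 (add ~p, r):
                × closes — contains both p and ~p.
          branch 1.2.2 (add ~(t & p), ((~p <-> r) | ~q)):
            ~(p <-> r): β-rule — branch into p, ~r  //  ~p, r.
              branch 1.2.2.1 (add p, ~r):
                ~(t & p): β-rule — branch into ~t  //  ~p.
                  branch 1.2.2.1.1 (add ~t):
                    ((~p <-> r) | ~q): β-rule — branch into (~p <-> r)  //  ~q.
                      branch 1.2.2.1.1.1 (add (~p <-> r)):
                        (~p <-> r): β-rule — branch into ~p, r  //  ~~p, ~r.
                          branch 1.2.2.1.1.1.1 (add ~p, r):
                            × closes — contains both p and ~p.
                          branch 1.2.2.1.1.1.2 (add ~~p, ~r):
                            ○ open, literals {p=true, r=false, t=false}.
                      branch 1.2.2.1.1.2 (add ~q):
                        ○ open, literals {p=true, q=false, r=false, t=false}.
                  branch 1.2.2.1.2 (add ~p):
                    × closes — contains both p and ~p.
              branch 1.2.2.2 (add ~p, r):
                ~(t & p): β-rule — branch into ~t  //  ~p.
                  branch 1.2.2.2.1 (add ~t):
                    ((~p <-> r) | ~q): β-rule — branch into (~p <-> r)  //  ~q.
                      branch 1.2.2.2.1.1 (add (~p <-> r)):
                        (~p <-> r): β-rule — branch into ~p, r  //  ~~p, ~r.
                          branch 1.2.2.2.1.1.1 (add ~p, r):
                            ○ open, literals {p=false, r=true, t=false}.
                          branch 1.2.2.2.1.1.2 (add ~~p, ~r):
                            × closes — contains both p and ~p.
                      branch 1.2.2.2.1.2 (add ~q):
                        ○ open, literals {p=false, q=false, r=true, t=false}.
                  branch 1.2.2.2.2 (add ~p):
                    ((~p <-> r) | ~q): β-rule — branch into (~p <-> r)  //  ~q.
                      branch 1.2.2.2.2.1 (add (~p <-> r)):
                        (~p <-> r): β-rule — branch into ~p, r  //  ~~p, ~r.
                          branch 1.2.2.2.2.1.1 (add ~p, r):
                            ○ open, literals {p=false, r=true}.
                          branch 1.2.2.2.2.1.2 (add ~~p, ~r):
                            × closes — contains both p and ~p.
                      branch 1.2.2.2.2.2 (add ~q):
                        ○ open, literals {p=false, q=false, r=true}.
  branch 2 (add (q & r)):
    (q & r): α-rule — add q, r.
    ○ open, literals {q=true, r=true}.
11 branches closed, 10 open.
Each open branch fixes some atoms; the unmentioned ones are free. Counting distinct full assignments: branch {p=true, r=false, t=false} (q, s) contributes 4 new; branch {q=false, r=false, t=false} (p, s) contributes 2 new; branch {p=false, q=false, r=false, t=false} (s) contributes 0 new; branch {p=true, r=false, t=false} (q, s) contributes 0 new; branch {p=true, q=false, r=false, t=false} (s) contributes 0 new; branch {p=false, r=true, t=false} (q, s) contributes 4 new; branch {p=false, q=false, r=true, t=false} (s) contributes 0 new; branch {p=false, r=true} (q, s, t) contributes 4 new; branch {p=false, q=false, r=true} (s, t) contributes 0 new; branch {q=true, r=true} (p, s, t) contributes 4 new. Total: 18.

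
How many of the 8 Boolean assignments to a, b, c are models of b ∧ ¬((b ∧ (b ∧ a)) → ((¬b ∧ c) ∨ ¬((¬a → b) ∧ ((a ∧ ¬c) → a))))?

Initial set: {(b ∧ ¬((b ∧ (b ∧ a)) → ((¬b ∧ c) ∨ ¬((¬a → b) ∧ ((a ∧ ¬c) → a)))))}.
(b ∧ ¬((b ∧ (b ∧ a)) → ((¬b ∧ c) ∨ ¬((¬a → b) ∧ ((a ∧ ¬c) → a))))): α-rule — add b, ¬((b ∧ (b ∧ a)) → ((¬b ∧ c) ∨ ¬((¬a → b) ∧ ((a ∧ ¬c) → a)))).
¬((b ∧ (b ∧ a)) → ((¬b ∧ c) ∨ ¬((¬a → b) ∧ ((a ∧ ¬c) → a)))): α-rule — add (b ∧ (b ∧ a)), ¬((¬b ∧ c) ∨ ¬((¬a → b) ∧ ((a ∧ ¬c) → a))).
(b ∧ (b ∧ a)): α-rule — add b, (b ∧ a).
¬((¬b ∧ c) ∨ ¬((¬a → b) ∧ ((a ∧ ¬c) → a))): α-rule — add ¬(¬b ∧ c), ¬¬((¬a → b) ∧ ((a ∧ ¬c) → a)).
(b ∧ a): α-rule — add b, a.
¬¬((¬a → b) ∧ ((a ∧ ¬c) → a)): α-rule — add (¬a → b), ((a ∧ ¬c) → a).
¬(¬b ∧ c): β-rule — branch into ¬¬b  //  ¬c.
  branch 1 (add ¬¬b):
    (¬a → b): β-rule — branch into ¬¬a  //  b.
      branch 1.1 (add ¬¬a):
        ((a ∧ ¬c) → a): β-rule — branch into ¬(a ∧ ¬c)  //  a.
          branch 1.1.1 (add ¬(a ∧ ¬c)):
            ¬(a ∧ ¬c): β-rule — branch into ¬a  //  ¬¬c.
              branch 1.1.1.1 (add ¬a):
                × closes — contains both a and ¬a.
              branch 1.1.1.2 (add ¬¬c):
                ○ open, literals {a=true, b=true, c=true}.
          branch 1.1.2 (add a):
            ○ open, literals {a=true, b=true}.
      branch 1.2 (add b):
        ((a ∧ ¬c) → a): β-rule — branch into ¬(a ∧ ¬c)  //  a.
          branch 1.2.1 (add ¬(a ∧ ¬c)):
            ¬(a ∧ ¬c): β-rule — branch into ¬a  //  ¬¬c.
              branch 1.2.1.1 (add ¬a):
                × closes — contains both a and ¬a.
              branch 1.2.1.2 (add ¬¬c):
                ○ open, literals {a=true, b=true, c=true}.
          branch 1.2.2 (add a):
            ○ open, literals {a=true, b=true}.
  branch 2 (add ¬c):
    (¬a → b): β-rule — branch into ¬¬a  //  b.
      branch 2.1 (add ¬¬a):
        ((a ∧ ¬c) → a): β-rule — branch into ¬(a ∧ ¬c)  //  a.
          branch 2.1.1 (add ¬(a ∧ ¬c)):
            ¬(a ∧ ¬c): β-rule — branch into ¬a  //  ¬¬c.
              branch 2.1.1.1 (add ¬a):
                × closes — contains both a and ¬a.
              branch 2.1.1.2 (add ¬¬c):
                × closes — contains both c and ¬c.
          branch 2.1.2 (add a):
            ○ open, literals {a=true, b=true, c=false}.
      branch 2.2 (add b):
        ((a ∧ ¬c) → a): β-rule — branch into ¬(a ∧ ¬c)  //  a.
          branch 2.2.1 (add ¬(a ∧ ¬c)):
            ¬(a ∧ ¬c): β-rule — branch into ¬a  //  ¬¬c.
              branch 2.2.1.1 (add ¬a):
                × closes — contains both a and ¬a.
              branch 2.2.1.2 (add ¬¬c):
                × closes — contains both c and ¬c.
          branch 2.2.2 (add a):
            ○ open, literals {a=true, b=true, c=false}.
6 branches closed, 6 open.
Each open branch fixes some atoms; the unmentioned ones are free. Counting distinct full assignments: branch {a=true, b=true, c=true} (none free) contributes 1 new; branch {a=true, b=true} (c) contributes 1 new; branch {a=true, b=true, c=true} (none free) contributes 0 new; branch {a=true, b=true} (c) contributes 0 new; branch {a=true, b=true, c=false} (none free) contributes 0 new; branch {a=true, b=true, c=false} (none free) contributes 0 new. Total: 2.

2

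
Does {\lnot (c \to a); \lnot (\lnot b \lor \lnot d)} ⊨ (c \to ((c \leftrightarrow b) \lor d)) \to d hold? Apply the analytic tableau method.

Yes

Initial set: {\lnot (c \to a); \lnot (\lnot b \lor \lnot d); \lnot ((c \to ((c \leftrightarrow b) \lor d)) \to d)}.
\lnot (c \to a): α-rule — add c, \lnot a.
\lnot (\lnot b \lor \lnot d): α-rule — add \lnot \lnot b, \lnot \lnot d.
\lnot ((c \to ((c \leftrightarrow b) \lor d)) \to d): α-rule — add (c \to ((c \leftrightarrow b) \lor d)), \lnot d.
× closes — contains both d and \lnot d.
All 1 branch closes.
Every branch closed, so the premises entail the conclusion.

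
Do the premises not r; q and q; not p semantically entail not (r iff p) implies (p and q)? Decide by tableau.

Yes

Initial set: {not r; (q and q); not p; not (not (r iff p) implies (p and q))}.
(q and q): α-rule — add q, q.
not (not (r iff p) implies (p and q)): α-rule — add not (r iff p), not (p and q).
not (r iff p): β-rule — branch into r, not p  //  not r, p.
  branch 1 (add r, not p):
    × closes — contains both r and not r.
  branch 2 (add not r, p):
    × closes — contains both p and not p.
All 2 branches close.
Every branch closed, so the premises entail the conclusion.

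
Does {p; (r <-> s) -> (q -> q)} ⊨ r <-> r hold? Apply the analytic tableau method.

Initial set: {p; ((r <-> s) -> (q -> q)); ~(r <-> r)}.
((r <-> s) -> (q -> q)): β-rule — branch into ~(r <-> s)  //  (q -> q).
  branch 1 (add ~(r <-> s)):
    ~(r <-> r): β-rule — branch into r, ~r  //  ~r, r.
      branch 1.1 (add r, ~r):
        × closes — contains both r and ~r.
      branch 1.2 (add ~r, r):
        × closes — contains both r and ~r.
  branch 2 (add (q -> q)):
    ~(r <-> r): β-rule — branch into r, ~r  //  ~r, r.
      branch 2.1 (add r, ~r):
        × closes — contains both r and ~r.
      branch 2.2 (add ~r, r):
        × closes — contains both r and ~r.
All 4 branches close.
Every branch closed, so the premises entail the conclusion.

Yes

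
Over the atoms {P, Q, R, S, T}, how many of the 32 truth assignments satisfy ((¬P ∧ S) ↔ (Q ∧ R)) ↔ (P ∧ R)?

12

Initial set: {(((¬P ∧ S) ↔ (Q ∧ R)) ↔ (P ∧ R))}.
(((¬P ∧ S) ↔ (Q ∧ R)) ↔ (P ∧ R)): β-rule — branch into ((¬P ∧ S) ↔ (Q ∧ R)), (P ∧ R)  //  ¬((¬P ∧ S) ↔ (Q ∧ R)), ¬(P ∧ R).
  branch 1 (add ((¬P ∧ S) ↔ (Q ∧ R)), (P ∧ R)):
    (P ∧ R): α-rule — add P, R.
    ((¬P ∧ S) ↔ (Q ∧ R)): β-rule — branch into (¬P ∧ S), (Q ∧ R)  //  ¬(¬P ∧ S), ¬(Q ∧ R).
      branch 1.1 (add (¬P ∧ S), (Q ∧ R)):
        (¬P ∧ S): α-rule — add ¬P, S.
        × closes — contains both P and ¬P.
      branch 1.2 (add ¬(¬P ∧ S), ¬(Q ∧ R)):
        ¬(¬P ∧ S): β-rule — branch into ¬¬P  //  ¬S.
          branch 1.2.1 (add ¬¬P):
            ¬(Q ∧ R): β-rule — branch into ¬Q  //  ¬R.
              branch 1.2.1.1 (add ¬Q):
                ○ open, literals {P=T, Q=F, R=T}.
              branch 1.2.1.2 (add ¬R):
                × closes — contains both R and ¬R.
          branch 1.2.2 (add ¬S):
            ¬(Q ∧ R): β-rule — branch into ¬Q  //  ¬R.
              branch 1.2.2.1 (add ¬Q):
                ○ open, literals {P=T, Q=F, R=T, S=F}.
              branch 1.2.2.2 (add ¬R):
                × closes — contains both R and ¬R.
  branch 2 (add ¬((¬P ∧ S) ↔ (Q ∧ R)), ¬(P ∧ R)):
    ¬((¬P ∧ S) ↔ (Q ∧ R)): β-rule — branch into (¬P ∧ S), ¬(Q ∧ R)  //  ¬(¬P ∧ S), (Q ∧ R).
      branch 2.1 (add (¬P ∧ S), ¬(Q ∧ R)):
        (¬P ∧ S): α-rule — add ¬P, S.
        ¬(P ∧ R): β-rule — branch into ¬P  //  ¬R.
          branch 2.1.1 (add ¬P):
            ¬(Q ∧ R): β-rule — branch into ¬Q  //  ¬R.
              branch 2.1.1.1 (add ¬Q):
                ○ open, literals {P=F, Q=F, S=T}.
              branch 2.1.1.2 (add ¬R):
                ○ open, literals {P=F, R=F, S=T}.
          branch 2.1.2 (add ¬R):
            ¬(Q ∧ R): β-rule — branch into ¬Q  //  ¬R.
              branch 2.1.2.1 (add ¬Q):
                ○ open, literals {P=F, Q=F, R=F, S=T}.
              branch 2.1.2.2 (add ¬R):
                ○ open, literals {P=F, R=F, S=T}.
      branch 2.2 (add ¬(¬P ∧ S), (Q ∧ R)):
        (Q ∧ R): α-rule — add Q, R.
        ¬(P ∧ R): β-rule — branch into ¬P  //  ¬R.
          branch 2.2.1 (add ¬P):
            ¬(¬P ∧ S): β-rule — branch into ¬¬P  //  ¬S.
              branch 2.2.1.1 (add ¬¬P):
                × closes — contains both P and ¬P.
              branch 2.2.1.2 (add ¬S):
                ○ open, literals {P=F, Q=T, R=T, S=F}.
          branch 2.2.2 (add ¬R):
            × closes — contains both R and ¬R.
5 branches closed, 7 open.
Each open branch fixes some atoms; the unmentioned ones are free. Counting distinct full assignments: branch {P=T, Q=F, R=T} (S, T) contributes 4 new; branch {P=T, Q=F, R=T, S=F} (T) contributes 0 new; branch {P=F, Q=F, S=T} (R, T) contributes 4 new; branch {P=F, R=F, S=T} (Q, T) contributes 2 new; branch {P=F, Q=F, R=F, S=T} (T) contributes 0 new; branch {P=F, R=F, S=T} (Q, T) contributes 0 new; branch {P=F, Q=T, R=T, S=F} (T) contributes 2 new. Total: 12.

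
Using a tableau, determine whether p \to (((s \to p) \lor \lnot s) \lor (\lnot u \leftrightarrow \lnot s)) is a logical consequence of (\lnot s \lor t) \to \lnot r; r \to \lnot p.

Initial set: {((\lnot s \lor t) \to \lnot r); (r \to \lnot p); \lnot (p \to (((s \to p) \lor \lnot s) \lor (\lnot u \leftrightarrow \lnot s)))}.
\lnot (p \to (((s \to p) \lor \lnot s) \lor (\lnot u \leftrightarrow \lnot s))): α-rule — add p, \lnot (((s \to p) \lor \lnot s) \lor (\lnot u \leftrightarrow \lnot s)).
\lnot (((s \to p) \lor \lnot s) \lor (\lnot u \leftrightarrow \lnot s)): α-rule — add \lnot ((s \to p) \lor \lnot s), \lnot (\lnot u \leftrightarrow \lnot s).
\lnot ((s \to p) \lor \lnot s): α-rule — add \lnot (s \to p), \lnot \lnot s.
\lnot (s \to p): α-rule — add s, \lnot p.
× closes — contains both p and \lnot p.
All 1 branch closes.
Every branch closed, so the premises entail the conclusion.

Yes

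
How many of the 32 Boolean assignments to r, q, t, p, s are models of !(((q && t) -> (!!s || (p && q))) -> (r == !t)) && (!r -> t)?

7

Initial set: {(!(((q && t) -> (!!s || (p && q))) -> (r == !t)) && (!r -> t))}.
(!(((q && t) -> (!!s || (p && q))) -> (r == !t)) && (!r -> t)): α-rule — add !(((q && t) -> (!!s || (p && q))) -> (r == !t)), (!r -> t).
!(((q && t) -> (!!s || (p && q))) -> (r == !t)): α-rule — add ((q && t) -> (!!s || (p && q))), !(r == !t).
(!r -> t): β-rule — branch into !!r  //  t.
  branch 1 (add !!r):
    ((q && t) -> (!!s || (p && q))): β-rule — branch into !(q && t)  //  (!!s || (p && q)).
      branch 1.1 (add !(q && t)):
        !(r == !t): β-rule — branch into r, !!t  //  !r, !t.
          branch 1.1.1 (add r, !!t):
            !(q && t): β-rule — branch into !q  //  !t.
              branch 1.1.1.1 (add !q):
                ○ open, literals {q=F, r=T, t=T}.
              branch 1.1.1.2 (add !t):
                × closes — contains both t and !t.
          branch 1.1.2 (add !r, !t):
            × closes — contains both r and !r.
      branch 1.2 (add (!!s || (p && q))):
        !(r == !t): β-rule — branch into r, !!t  //  !r, !t.
          branch 1.2.1 (add r, !!t):
            (!!s || (p && q)): β-rule — branch into !!s  //  (p && q).
              branch 1.2.1.1 (add !!s):
                !!s: drop double negation, giving s.
                ○ open, literals {r=T, s=T, t=T}.
              branch 1.2.1.2 (add (p && q)):
                (p && q): α-rule — add p, q.
                ○ open, literals {p=T, q=T, r=T, t=T}.
          branch 1.2.2 (add !r, !t):
            × closes — contains both r and !r.
  branch 2 (add t):
    ((q && t) -> (!!s || (p && q))): β-rule — branch into !(q && t)  //  (!!s || (p && q)).
      branch 2.1 (add !(q && t)):
        !(r == !t): β-rule — branch into r, !!t  //  !r, !t.
          branch 2.1.1 (add r, !!t):
            !(q && t): β-rule — branch into !q  //  !t.
              branch 2.1.1.1 (add !q):
                ○ open, literals {q=F, r=T, t=T}.
              branch 2.1.1.2 (add !t):
                × closes — contains both t and !t.
          branch 2.1.2 (add !r, !t):
            × closes — contains both t and !t.
      branch 2.2 (add (!!s || (p && q))):
        !(r == !t): β-rule — branch into r, !!t  //  !r, !t.
          branch 2.2.1 (add r, !!t):
            (!!s || (p && q)): β-rule — branch into !!s  //  (p && q).
              branch 2.2.1.1 (add !!s):
                !!s: drop double negation, giving s.
                ○ open, literals {r=T, s=T, t=T}.
              branch 2.2.1.2 (add (p && q)):
                (p && q): α-rule — add p, q.
                ○ open, literals {p=T, q=T, r=T, t=T}.
          branch 2.2.2 (add !r, !t):
            × closes — contains both t and !t.
6 branches closed, 6 open.
Each open branch fixes some atoms; the unmentioned ones are free. Counting distinct full assignments: branch {q=F, r=T, t=T} (p, s) contributes 4 new; branch {r=T, s=T, t=T} (q, p) contributes 2 new; branch {p=T, q=T, r=T, t=T} (s) contributes 1 new; branch {q=F, r=T, t=T} (p, s) contributes 0 new; branch {r=T, s=T, t=T} (q, p) contributes 0 new; branch {p=T, q=T, r=T, t=T} (s) contributes 0 new. Total: 7.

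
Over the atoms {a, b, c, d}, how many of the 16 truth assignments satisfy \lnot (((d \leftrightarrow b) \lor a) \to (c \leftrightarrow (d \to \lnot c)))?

Initial set: {\lnot (((d \leftrightarrow b) \lor a) \to (c \leftrightarrow (d \to \lnot c)))}.
\lnot (((d \leftrightarrow b) \lor a) \to (c \leftrightarrow (d \to \lnot c))): α-rule — add ((d \leftrightarrow b) \lor a), \lnot (c \leftrightarrow (d \to \lnot c)).
((d \leftrightarrow b) \lor a): β-rule — branch into (d \leftrightarrow b)  //  a.
  branch 1 (add (d \leftrightarrow b)):
    \lnot (c \leftrightarrow (d \to \lnot c)): β-rule — branch into c, \lnot (d \to \lnot c)  //  \lnot c, (d \to \lnot c).
      branch 1.1 (add c, \lnot (d \to \lnot c)):
        \lnot (d \to \lnot c): α-rule — add d, \lnot \lnot c.
        (d \leftrightarrow b): β-rule — branch into d, b  //  \lnot d, \lnot b.
          branch 1.1.1 (add d, b):
            ○ open, literals {b=1, c=1, d=1}.
          branch 1.1.2 (add \lnot d, \lnot b):
            × closes — contains both d and \lnot d.
      branch 1.2 (add \lnot c, (d \to \lnot c)):
        (d \leftrightarrow b): β-rule — branch into d, b  //  \lnot d, \lnot b.
          branch 1.2.1 (add d, b):
            (d \to \lnot c): β-rule — branch into \lnot d  //  \lnot c.
              branch 1.2.1.1 (add \lnot d):
                × closes — contains both d and \lnot d.
              branch 1.2.1.2 (add \lnot c):
                ○ open, literals {b=1, c=0, d=1}.
          branch 1.2.2 (add \lnot d, \lnot b):
            (d \to \lnot c): β-rule — branch into \lnot d  //  \lnot c.
              branch 1.2.2.1 (add \lnot d):
                ○ open, literals {b=0, c=0, d=0}.
              branch 1.2.2.2 (add \lnot c):
                ○ open, literals {b=0, c=0, d=0}.
  branch 2 (add a):
    \lnot (c \leftrightarrow (d \to \lnot c)): β-rule — branch into c, \lnot (d \to \lnot c)  //  \lnot c, (d \to \lnot c).
      branch 2.1 (add c, \lnot (d \to \lnot c)):
        \lnot (d \to \lnot c): α-rule — add d, \lnot \lnot c.
        ○ open, literals {a=1, c=1, d=1}.
      branch 2.2 (add \lnot c, (d \to \lnot c)):
        (d \to \lnot c): β-rule — branch into \lnot d  //  \lnot c.
          branch 2.2.1 (add \lnot d):
            ○ open, literals {a=1, c=0, d=0}.
          branch 2.2.2 (add \lnot c):
            ○ open, literals {a=1, c=0}.
2 branches closed, 7 open.
Each open branch fixes some atoms; the unmentioned ones are free. Counting distinct full assignments: branch {b=1, c=1, d=1} (a) contributes 2 new; branch {b=1, c=0, d=1} (a) contributes 2 new; branch {b=0, c=0, d=0} (a) contributes 2 new; branch {b=0, c=0, d=0} (a) contributes 0 new; branch {a=1, c=1, d=1} (b) contributes 1 new; branch {a=1, c=0, d=0} (b) contributes 1 new; branch {a=1, c=0} (b, d) contributes 1 new. Total: 9.

9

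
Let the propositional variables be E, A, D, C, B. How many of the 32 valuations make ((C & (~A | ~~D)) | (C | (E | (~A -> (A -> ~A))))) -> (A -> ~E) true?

Initial set: {(((C & (~A | ~~D)) | (C | (E | (~A -> (A -> ~A))))) -> (A -> ~E))}.
(((C & (~A | ~~D)) | (C | (E | (~A -> (A -> ~A))))) -> (A -> ~E)): β-rule — branch into ~((C & (~A | ~~D)) | (C | (E | (~A -> (A -> ~A)))))  //  (A -> ~E).
  branch 1 (add ~((C & (~A | ~~D)) | (C | (E | (~A -> (A -> ~A)))))):
    ~((C & (~A | ~~D)) | (C | (E | (~A -> (A -> ~A))))): α-rule — add ~(C & (~A | ~~D)), ~(C | (E | (~A -> (A -> ~A)))).
    ~(C | (E | (~A -> (A -> ~A)))): α-rule — add ~C, ~(E | (~A -> (A -> ~A))).
    ~(E | (~A -> (A -> ~A))): α-rule — add ~E, ~(~A -> (A -> ~A)).
    ~(~A -> (A -> ~A)): α-rule — add ~A, ~(A -> ~A).
    ~(A -> ~A): α-rule — add A, ~~A.
    × closes — contains both A and ~A.
  branch 2 (add (A -> ~E)):
    (A -> ~E): β-rule — branch into ~A  //  ~E.
      branch 2.1 (add ~A):
        ○ open, literals {A=F}.
      branch 2.2 (add ~E):
        ○ open, literals {E=F}.
1 branch closed, 2 open.
Each open branch fixes some atoms; the unmentioned ones are free. Counting distinct full assignments: branch {A=F} (E, D, C, B) contributes 16 new; branch {E=F} (A, D, C, B) contributes 8 new. Total: 24.

24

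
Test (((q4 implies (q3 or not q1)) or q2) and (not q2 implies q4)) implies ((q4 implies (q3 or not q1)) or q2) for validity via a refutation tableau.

Valid

Assume the negation and expand:
Initial set: {not ((((q4 implies (q3 or not q1)) or q2) and (not q2 implies q4)) implies ((q4 implies (q3 or not q1)) or q2))}.
not ((((q4 implies (q3 or not q1)) or q2) and (not q2 implies q4)) implies ((q4 implies (q3 or not q1)) or q2)): α-rule — add (((q4 implies (q3 or not q1)) or q2) and (not q2 implies q4)), not ((q4 implies (q3 or not q1)) or q2).
(((q4 implies (q3 or not q1)) or q2) and (not q2 implies q4)): α-rule — add ((q4 implies (q3 or not q1)) or q2), (not q2 implies q4).
not ((q4 implies (q3 or not q1)) or q2): α-rule — add not (q4 implies (q3 or not q1)), not q2.
not (q4 implies (q3 or not q1)): α-rule — add q4, not (q3 or not q1).
not (q3 or not q1): α-rule — add not q3, not not q1.
((q4 implies (q3 or not q1)) or q2): β-rule — branch into (q4 implies (q3 or not q1))  //  q2.
  branch 1 (add (q4 implies (q3 or not q1))):
    (not q2 implies q4): β-rule — branch into not not q2  //  q4.
      branch 1.1 (add not not q2):
        × closes — contains both q2 and not q2.
      branch 1.2 (add q4):
        (q4 implies (q3 or not q1)): β-rule — branch into not q4  //  (q3 or not q1).
          branch 1.2.1 (add not q4):
            × closes — contains both q4 and not q4.
          branch 1.2.2 (add (q3 or not q1)):
            (q3 or not q1): β-rule — branch into q3  //  not q1.
              branch 1.2.2.1 (add q3):
                × closes — contains both q3 and not q3.
              branch 1.2.2.2 (add not q1):
                × closes — contains both q1 and not q1.
  branch 2 (add q2):
    × closes — contains both q2 and not q2.
All 5 branches close.
Every branch closed, so the negation is unsatisfiable and the formula is valid.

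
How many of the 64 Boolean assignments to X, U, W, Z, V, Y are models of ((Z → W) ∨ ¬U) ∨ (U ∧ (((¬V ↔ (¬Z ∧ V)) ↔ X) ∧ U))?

60

Initial set: {(((Z → W) ∨ ¬U) ∨ (U ∧ (((¬V ↔ (¬Z ∧ V)) ↔ X) ∧ U)))}.
(((Z → W) ∨ ¬U) ∨ (U ∧ (((¬V ↔ (¬Z ∧ V)) ↔ X) ∧ U))): β-rule — branch into ((Z → W) ∨ ¬U)  //  (U ∧ (((¬V ↔ (¬Z ∧ V)) ↔ X) ∧ U)).
  branch 1 (add ((Z → W) ∨ ¬U)):
    ((Z → W) ∨ ¬U): β-rule — branch into (Z → W)  //  ¬U.
      branch 1.1 (add (Z → W)):
        (Z → W): β-rule — branch into ¬Z  //  W.
          branch 1.1.1 (add ¬Z):
            ○ open, literals {Z=0}.
          branch 1.1.2 (add W):
            ○ open, literals {W=1}.
      branch 1.2 (add ¬U):
        ○ open, literals {U=0}.
  branch 2 (add (U ∧ (((¬V ↔ (¬Z ∧ V)) ↔ X) ∧ U))):
    (U ∧ (((¬V ↔ (¬Z ∧ V)) ↔ X) ∧ U)): α-rule — add U, (((¬V ↔ (¬Z ∧ V)) ↔ X) ∧ U).
    (((¬V ↔ (¬Z ∧ V)) ↔ X) ∧ U): α-rule — add ((¬V ↔ (¬Z ∧ V)) ↔ X), U.
    ((¬V ↔ (¬Z ∧ V)) ↔ X): β-rule — branch into (¬V ↔ (¬Z ∧ V)), X  //  ¬(¬V ↔ (¬Z ∧ V)), ¬X.
      branch 2.1 (add (¬V ↔ (¬Z ∧ V)), X):
        (¬V ↔ (¬Z ∧ V)): β-rule — branch into ¬V, (¬Z ∧ V)  //  ¬¬V, ¬(¬Z ∧ V).
          branch 2.1.1 (add ¬V, (¬Z ∧ V)):
            (¬Z ∧ V): α-rule — add ¬Z, V.
            × closes — contains both V and ¬V.
          branch 2.1.2 (add ¬¬V, ¬(¬Z ∧ V)):
            ¬(¬Z ∧ V): β-rule — branch into ¬¬Z  //  ¬V.
              branch 2.1.2.1 (add ¬¬Z):
                ○ open, literals {U=1, V=1, X=1, Z=1}.
              branch 2.1.2.2 (add ¬V):
                × closes — contains both V and ¬V.
      branch 2.2 (add ¬(¬V ↔ (¬Z ∧ V)), ¬X):
        ¬(¬V ↔ (¬Z ∧ V)): β-rule — branch into ¬V, ¬(¬Z ∧ V)  //  ¬¬V, (¬Z ∧ V).
          branch 2.2.1 (add ¬V, ¬(¬Z ∧ V)):
            ¬(¬Z ∧ V): β-rule — branch into ¬¬Z  //  ¬V.
              branch 2.2.1.1 (add ¬¬Z):
                ○ open, literals {U=1, V=0, X=0, Z=1}.
              branch 2.2.1.2 (add ¬V):
                ○ open, literals {U=1, V=0, X=0}.
          branch 2.2.2 (add ¬¬V, (¬Z ∧ V)):
            (¬Z ∧ V): α-rule — add ¬Z, V.
            ○ open, literals {U=1, V=1, X=0, Z=0}.
2 branches closed, 7 open.
Each open branch fixes some atoms; the unmentioned ones are free. Counting distinct full assignments: branch {Z=0} (X, U, W, V, Y) contributes 32 new; branch {W=1} (X, U, Z, V, Y) contributes 16 new; branch {U=0} (X, W, Z, V, Y) contributes 8 new; branch {U=1, V=1, X=1, Z=1} (W, Y) contributes 2 new; branch {U=1, V=0, X=0, Z=1} (W, Y) contributes 2 new; branch {U=1, V=0, X=0} (W, Z, Y) contributes 0 new; branch {U=1, V=1, X=0, Z=0} (W, Y) contributes 0 new. Total: 60.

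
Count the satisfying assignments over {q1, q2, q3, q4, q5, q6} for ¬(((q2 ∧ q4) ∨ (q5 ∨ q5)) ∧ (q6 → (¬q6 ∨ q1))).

34

Initial set: {¬(((q2 ∧ q4) ∨ (q5 ∨ q5)) ∧ (q6 → (¬q6 ∨ q1)))}.
¬(((q2 ∧ q4) ∨ (q5 ∨ q5)) ∧ (q6 → (¬q6 ∨ q1))): β-rule — branch into ¬((q2 ∧ q4) ∨ (q5 ∨ q5))  //  ¬(q6 → (¬q6 ∨ q1)).
  branch 1 (add ¬((q2 ∧ q4) ∨ (q5 ∨ q5))):
    ¬((q2 ∧ q4) ∨ (q5 ∨ q5)): α-rule — add ¬(q2 ∧ q4), ¬(q5 ∨ q5).
    ¬(q5 ∨ q5): α-rule — add ¬q5, ¬q5.
    ¬(q2 ∧ q4): β-rule — branch into ¬q2  //  ¬q4.
      branch 1.1 (add ¬q2):
        ○ open, literals {q2=0, q5=0}.
      branch 1.2 (add ¬q4):
        ○ open, literals {q4=0, q5=0}.
  branch 2 (add ¬(q6 → (¬q6 ∨ q1))):
    ¬(q6 → (¬q6 ∨ q1)): α-rule — add q6, ¬(¬q6 ∨ q1).
    ¬(¬q6 ∨ q1): α-rule — add ¬¬q6, ¬q1.
    ○ open, literals {q1=0, q6=1}.
0 branches closed, 3 open.
Each open branch fixes some atoms; the unmentioned ones are free. Counting distinct full assignments: branch {q2=0, q5=0} (q1, q3, q4, q6) contributes 16 new; branch {q4=0, q5=0} (q1, q2, q3, q6) contributes 8 new; branch {q1=0, q6=1} (q2, q3, q4, q5) contributes 10 new. Total: 34.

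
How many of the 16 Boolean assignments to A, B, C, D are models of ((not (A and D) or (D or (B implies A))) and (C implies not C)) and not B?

4

Initial set: {(((not (A and D) or (D or (B implies A))) and (C implies not C)) and not B)}.
(((not (A and D) or (D or (B implies A))) and (C implies not C)) and not B): α-rule — add ((not (A and D) or (D or (B implies A))) and (C implies not C)), not B.
((not (A and D) or (D or (B implies A))) and (C implies not C)): α-rule — add (not (A and D) or (D or (B implies A))), (C implies not C).
(not (A and D) or (D or (B implies A))): β-rule — branch into not (A and D)  //  (D or (B implies A)).
  branch 1 (add not (A and D)):
    (C implies not C): β-rule — branch into not C  //  not C.
      branch 1.1 (add not C):
        not (A and D): β-rule — branch into not A  //  not D.
          branch 1.1.1 (add not A):
            ○ open, literals {A=F, B=F, C=F}.
          branch 1.1.2 (add not D):
            ○ open, literals {B=F, C=F, D=F}.
      branch 1.2 (add not C):
        not (A and D): β-rule — branch into not A  //  not D.
          branch 1.2.1 (add not A):
            ○ open, literals {A=F, B=F, C=F}.
          branch 1.2.2 (add not D):
            ○ open, literals {B=F, C=F, D=F}.
  branch 2 (add (D or (B implies A))):
    (C implies not C): β-rule — branch into not C  //  not C.
      branch 2.1 (add not C):
        (D or (B implies A)): β-rule — branch into D  //  (B implies A).
          branch 2.1.1 (add D):
            ○ open, literals {B=F, C=F, D=T}.
          branch 2.1.2 (add (B implies A)):
            (B implies A): β-rule — branch into not B  //  A.
              branch 2.1.2.1 (add not B):
                ○ open, literals {B=F, C=F}.
              branch 2.1.2.2 (add A):
                ○ open, literals {A=T, B=F, C=F}.
      branch 2.2 (add not C):
        (D or (B implies A)): β-rule — branch into D  //  (B implies A).
          branch 2.2.1 (add D):
            ○ open, literals {B=F, C=F, D=T}.
          branch 2.2.2 (add (B implies A)):
            (B implies A): β-rule — branch into not B  //  A.
              branch 2.2.2.1 (add not B):
                ○ open, literals {B=F, C=F}.
              branch 2.2.2.2 (add A):
                ○ open, literals {A=T, B=F, C=F}.
0 branches closed, 10 open.
Each open branch fixes some atoms; the unmentioned ones are free. Counting distinct full assignments: branch {A=F, B=F, C=F} (D) contributes 2 new; branch {B=F, C=F, D=F} (A) contributes 1 new; branch {A=F, B=F, C=F} (D) contributes 0 new; branch {B=F, C=F, D=F} (A) contributes 0 new; branch {B=F, C=F, D=T} (A) contributes 1 new; branch {B=F, C=F} (A, D) contributes 0 new; branch {A=T, B=F, C=F} (D) contributes 0 new; branch {B=F, C=F, D=T} (A) contributes 0 new; branch {B=F, C=F} (A, D) contributes 0 new; branch {A=T, B=F, C=F} (D) contributes 0 new. Total: 4.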